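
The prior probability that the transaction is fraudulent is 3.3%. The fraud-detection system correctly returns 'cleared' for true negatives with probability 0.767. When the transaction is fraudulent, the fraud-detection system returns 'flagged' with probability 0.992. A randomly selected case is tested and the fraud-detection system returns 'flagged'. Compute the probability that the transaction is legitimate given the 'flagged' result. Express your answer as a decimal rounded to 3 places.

P(¬H | E) ≈ 0.873

Let H be the event that the transaction is fraudulent. P(H) = 0.033, so P(¬H) = 0.967. With E the 'flagged' result, P(E|H) = 0.992 and P(E|¬H) = 0.233.
P(E) = 0.992·0.033 + 0.233·0.967 = 0.032736 + 0.22531 = 0.25805.
By Bayes' theorem, P(H|E) = 0.032736 / 0.25805 = 0.127. Hence P(¬H|E) = 1 − 0.127 = 0.873.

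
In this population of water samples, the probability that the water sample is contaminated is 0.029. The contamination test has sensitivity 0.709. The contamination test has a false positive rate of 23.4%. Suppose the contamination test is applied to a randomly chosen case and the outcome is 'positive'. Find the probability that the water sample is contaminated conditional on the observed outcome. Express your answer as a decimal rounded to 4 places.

P(H | E) ≈ 0.0830

Write H for 'the water sample is contaminated'. Prior odds H:¬H = 0.029/0.971 = 0.029866. For the 'positive' outcome, the likelihood ratio is 0.709/0.234 = 3.0299.
Posterior odds = 0.029866 × 3.0299 = 0.090492, so P(H|E) = 0.090492/(1+0.090492) = 0.0830.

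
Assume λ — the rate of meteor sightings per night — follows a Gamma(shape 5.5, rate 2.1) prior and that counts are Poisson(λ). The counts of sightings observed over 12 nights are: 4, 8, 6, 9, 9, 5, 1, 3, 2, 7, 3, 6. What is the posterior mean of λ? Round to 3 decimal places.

The Poisson likelihood adds the total count to the shape and the number of exposure periods to the rate. Here ∑xᵢ = 63 and n = 12, so shape 5.5→68.5 and rate 2.1→14.1.
Posterior mean = shape/rate = 68.5/14.1 = 4.858.

Posterior mean ≈ 4.858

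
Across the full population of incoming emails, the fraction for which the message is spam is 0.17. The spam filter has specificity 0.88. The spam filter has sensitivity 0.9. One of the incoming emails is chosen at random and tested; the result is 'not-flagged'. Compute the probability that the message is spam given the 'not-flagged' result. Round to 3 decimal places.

Write H for 'the message is spam'. Prior odds H:¬H = 0.17/0.83 = 0.20482. For the 'not-flagged' outcome, the likelihood ratio is 0.1/0.88 = 0.11364.
Posterior odds = 0.20482 × 0.11364 = 0.023275, so P(H|E) = 0.023275/(1+0.023275) = 0.023.

P(H | E) ≈ 0.023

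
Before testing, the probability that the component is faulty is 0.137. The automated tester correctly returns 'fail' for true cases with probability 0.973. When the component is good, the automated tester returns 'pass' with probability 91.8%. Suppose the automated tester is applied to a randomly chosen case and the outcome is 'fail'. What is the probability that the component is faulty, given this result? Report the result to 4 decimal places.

P(H | E) ≈ 0.6532

Let H be the event that the component is faulty. P(H) = 0.137, so P(¬H) = 0.863. With E the 'fail' result, P(E|H) = 0.973 and P(E|¬H) = 0.082.
P(E) = 0.973·0.137 + 0.082·0.863 = 0.13330 + 0.070766 = 0.20407.
By Bayes' theorem, P(H|E) = 0.13330 / 0.20407 = 0.6532.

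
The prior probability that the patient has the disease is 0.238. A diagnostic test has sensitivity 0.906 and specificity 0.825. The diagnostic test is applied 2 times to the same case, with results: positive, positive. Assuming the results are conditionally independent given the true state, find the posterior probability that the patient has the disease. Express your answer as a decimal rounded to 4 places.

With H the event that the patient has the disease, the joint likelihood of the observed sequence is P(data|H) = 0.906·0.906 = 0.82084 and P(data|¬H) = 0.175·0.175 = 0.030625.
Bayes: P(H|data) = 0.238·0.82084 / (0.238·0.82084 + 0.762·0.030625) = 0.19536/0.21870 = 0.8933.

Posterior P(H) ≈ 0.8933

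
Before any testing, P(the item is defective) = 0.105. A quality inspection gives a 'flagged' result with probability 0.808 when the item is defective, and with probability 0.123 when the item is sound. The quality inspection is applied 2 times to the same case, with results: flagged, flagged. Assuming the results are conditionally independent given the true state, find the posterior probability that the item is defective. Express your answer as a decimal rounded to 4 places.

Posterior P(H) ≈ 0.8351

With H the event that the item is defective, the joint likelihood of the observed sequence is P(data|H) = 0.808·0.808 = 0.65286 and P(data|¬H) = 0.123·0.123 = 0.015129.
Bayes: P(H|data) = 0.105·0.65286 / (0.105·0.65286 + 0.895·0.015129) = 0.068551/0.082091 = 0.8351.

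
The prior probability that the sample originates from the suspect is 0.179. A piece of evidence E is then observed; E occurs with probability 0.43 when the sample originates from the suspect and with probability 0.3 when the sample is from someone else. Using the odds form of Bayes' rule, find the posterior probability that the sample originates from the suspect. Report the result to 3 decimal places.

Posterior probability ≈ 0.238

Prior odds = 0.179/(1−0.179) = 0.21803.
Likelihood ratio for E = 0.43/0.3 = 1.4333.
Posterior odds = prior odds × LR = 0.31251.
Posterior probability = odds/(1+odds) = 0.31251/1.3125 = 0.238.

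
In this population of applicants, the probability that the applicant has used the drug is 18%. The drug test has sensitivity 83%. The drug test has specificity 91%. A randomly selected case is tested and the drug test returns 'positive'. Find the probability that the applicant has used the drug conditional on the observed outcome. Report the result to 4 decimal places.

Write H for 'the applicant has used the drug'. Prior odds H:¬H = 0.18/0.82 = 0.21951. For the 'positive' outcome, the likelihood ratio is 0.83/0.09 = 9.2222.
Posterior odds = 0.21951 × 9.2222 = 2.0244, so P(H|E) = 2.0244/(1+2.0244) = 0.6694.

P(H | E) ≈ 0.6694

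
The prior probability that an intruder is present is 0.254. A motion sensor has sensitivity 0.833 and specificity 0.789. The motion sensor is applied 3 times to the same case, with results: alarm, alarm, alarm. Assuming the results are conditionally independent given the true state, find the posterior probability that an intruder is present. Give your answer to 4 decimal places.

Let H be the event that an intruder is present; start with P(H) = 0.254. P('alarm'|H) = 0.833, P('alarm'|¬H) = 0.211.
Update on result 1 ('alarm'): P(H) ← 0.833·0.2540 / (0.833·0.2540 + 0.211·0.7460) = 0.21158/0.36899 = 0.5734.
Update on result 2 ('alarm'): P(H) ← 0.833·0.5734 / (0.833·0.5734 + 0.211·0.4266) = 0.47765/0.56766 = 0.8414.
Update on result 3 ('alarm'): P(H) ← 0.833·0.8414 / (0.833·0.8414 + 0.211·0.1586) = 0.70092/0.73437 = 0.9544.

Posterior P(H) ≈ 0.9544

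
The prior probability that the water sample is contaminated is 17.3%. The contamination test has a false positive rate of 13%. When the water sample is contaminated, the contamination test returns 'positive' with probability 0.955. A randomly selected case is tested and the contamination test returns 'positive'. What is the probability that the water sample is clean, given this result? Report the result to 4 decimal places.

P(¬H | E) ≈ 0.3942

Write H for 'the water sample is contaminated'. Prior odds H:¬H = 0.173/0.827 = 0.20919. For the 'positive' outcome, the likelihood ratio is 0.955/0.13 = 7.3462.
Posterior odds = 0.20919 × 7.3462 = 1.5367, so P(H|E) = 1.5367/(1+1.5367) = 0.6058. Then P(¬H|E) = 1 − 0.6058 = 0.3942.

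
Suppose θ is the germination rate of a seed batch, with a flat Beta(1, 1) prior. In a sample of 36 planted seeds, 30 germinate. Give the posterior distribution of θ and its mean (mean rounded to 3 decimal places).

The binomial likelihood is conjugate to the Beta prior: with 30 successes and 6 failures, the posterior is Beta(1+30, 1+6) = Beta(31, 7).
Posterior mean = α/(α+β) = 31/38 = 0.816.

Posterior: Beta(31, 7); mean ≈ 0.816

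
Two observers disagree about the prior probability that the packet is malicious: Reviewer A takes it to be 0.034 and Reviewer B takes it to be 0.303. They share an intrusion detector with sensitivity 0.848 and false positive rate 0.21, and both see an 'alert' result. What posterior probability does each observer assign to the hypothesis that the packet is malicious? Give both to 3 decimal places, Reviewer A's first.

Reviewer A: 0.124; Reviewer B: 0.637

P('+'|H) = 0.848, P('+'|¬H) = 0.21.
Reviewer A: numerator 0.848·0.034 = 0.028832; evidence = 0.028832+0.21·0.966 = 0.23169; posterior = 0.124.
Reviewer B: numerator 0.848·0.303 = 0.25694; evidence = 0.25694+0.21·0.697 = 0.40331; posterior = 0.637.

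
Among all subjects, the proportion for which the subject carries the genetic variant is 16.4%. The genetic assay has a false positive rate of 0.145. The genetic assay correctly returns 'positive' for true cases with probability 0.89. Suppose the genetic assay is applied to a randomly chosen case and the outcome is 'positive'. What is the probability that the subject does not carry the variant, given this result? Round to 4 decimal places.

Let H be the event that the subject carries the genetic variant. P(H) = 0.164, so P(¬H) = 0.836. With E the 'positive' result, P(E|H) = 0.89 and P(E|¬H) = 0.145.
P(E) = 0.89·0.164 + 0.145·0.836 = 0.14596 + 0.12122 = 0.26718.
By Bayes' theorem, P(H|E) = 0.14596 / 0.26718 = 0.5463. Hence P(¬H|E) = 1 − 0.5463 = 0.4537.

P(¬H | E) ≈ 0.4537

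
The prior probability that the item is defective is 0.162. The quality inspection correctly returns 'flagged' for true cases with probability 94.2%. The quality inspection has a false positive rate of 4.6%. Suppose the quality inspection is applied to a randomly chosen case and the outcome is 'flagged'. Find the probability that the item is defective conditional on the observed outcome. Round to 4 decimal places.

P(H | E) ≈ 0.7983

Write H for 'the item is defective'. Prior odds H:¬H = 0.162/0.838 = 0.19332. For the 'flagged' outcome, the likelihood ratio is 0.942/0.046 = 20.478.
Posterior odds = 0.19332 × 20.478 = 3.9588, so P(H|E) = 3.9588/(1+3.9588) = 0.7983.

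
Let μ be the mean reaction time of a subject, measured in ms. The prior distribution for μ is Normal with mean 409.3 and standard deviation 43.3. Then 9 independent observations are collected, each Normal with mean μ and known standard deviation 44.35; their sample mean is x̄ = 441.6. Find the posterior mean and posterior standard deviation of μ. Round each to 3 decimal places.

With known σ, the Normal prior is conjugate. Weight on the data is w = (n/σ²)/(n/σ² + 1/τ₀²) = 0.00457568/(0.00457568+0.00053336) = 0.89560.
Posterior mean = w·x̄ + (1−w)·μ₀ = 0.89560·441.6 + 0.10440·409.3 = 438.228. Posterior variance = 1/(0.00457568+0.00053336) = 195.731, so SD = 13.990.

Posterior mean ≈ 438.228; posterior SD ≈ 13.990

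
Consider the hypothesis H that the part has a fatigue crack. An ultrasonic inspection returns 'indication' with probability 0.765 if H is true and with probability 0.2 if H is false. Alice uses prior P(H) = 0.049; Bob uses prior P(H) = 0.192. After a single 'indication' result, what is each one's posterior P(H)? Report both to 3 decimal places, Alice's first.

The likelihood ratio for an 'indication' result is 0.765/0.2 = 3.8250.
Alice: prior odds 0.049/0.951 = 0.051525; posterior odds 0.19708; posterior probability 0.165.
Bob: prior odds 0.192/0.808 = 0.23762; posterior odds 0.90891; posterior probability 0.476.

Alice: 0.165; Bob: 0.476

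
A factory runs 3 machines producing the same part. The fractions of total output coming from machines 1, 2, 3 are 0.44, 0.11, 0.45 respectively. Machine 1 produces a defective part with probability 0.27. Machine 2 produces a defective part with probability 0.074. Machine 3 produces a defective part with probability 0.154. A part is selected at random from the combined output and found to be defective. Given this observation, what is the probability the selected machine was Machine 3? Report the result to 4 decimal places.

Tabulate prior·likelihood by source: [1] prior 0.44, lik 0.27, product 0.1188; [2] prior 0.11, lik 0.074, product 0.008140; [3] prior 0.45, lik 0.154, product 0.06930.
Normalizing constant = 0.19624; the posterior for Machine 3 is its product over the sum, 0.06930/0.19624 = 0.3531.

Posterior probability ≈ 0.3531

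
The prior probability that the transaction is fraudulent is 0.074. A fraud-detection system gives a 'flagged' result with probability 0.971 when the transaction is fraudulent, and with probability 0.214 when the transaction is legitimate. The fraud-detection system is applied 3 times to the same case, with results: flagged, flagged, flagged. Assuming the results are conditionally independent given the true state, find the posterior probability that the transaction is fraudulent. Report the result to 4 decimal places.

Posterior P(H) ≈ 0.8819

With H the event that the transaction is fraudulent, the joint likelihood of the observed sequence is P(data|H) = 0.971·0.971·0.971 = 0.91550 and P(data|¬H) = 0.214·0.214·0.214 = 0.0098003.
Bayes: P(H|data) = 0.074·0.91550 / (0.074·0.91550 + 0.926·0.0098003) = 0.067747/0.076822 = 0.8819.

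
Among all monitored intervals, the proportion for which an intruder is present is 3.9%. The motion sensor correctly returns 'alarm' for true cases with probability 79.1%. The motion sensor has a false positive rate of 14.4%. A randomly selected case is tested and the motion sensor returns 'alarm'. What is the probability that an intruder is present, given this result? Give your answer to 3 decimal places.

P(H | E) ≈ 0.182

Write H for 'an intruder is present'. Prior odds H:¬H = 0.039/0.961 = 0.040583. For the 'alarm' outcome, the likelihood ratio is 0.791/0.144 = 5.4931.
Posterior odds = 0.040583 × 5.4931 = 0.22292, so P(H|E) = 0.22292/(1+0.22292) = 0.182.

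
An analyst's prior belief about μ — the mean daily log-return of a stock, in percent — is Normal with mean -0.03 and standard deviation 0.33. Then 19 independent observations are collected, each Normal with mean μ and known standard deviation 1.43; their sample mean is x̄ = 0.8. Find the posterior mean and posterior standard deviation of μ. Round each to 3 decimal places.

Prior precision 1/τ₀² = 1/0.33² = 9.18274; data precision n/σ² = 19/1.43² = 9.29141.
Posterior precision = 9.18274 + 9.29141 = 18.4741, giving posterior SD = 1/√18.4741 = 0.233.
Posterior mean = (9.18274·-0.03 + 9.29141·0.8) / 18.4741 = 0.387.

Posterior mean ≈ 0.387; posterior SD ≈ 0.233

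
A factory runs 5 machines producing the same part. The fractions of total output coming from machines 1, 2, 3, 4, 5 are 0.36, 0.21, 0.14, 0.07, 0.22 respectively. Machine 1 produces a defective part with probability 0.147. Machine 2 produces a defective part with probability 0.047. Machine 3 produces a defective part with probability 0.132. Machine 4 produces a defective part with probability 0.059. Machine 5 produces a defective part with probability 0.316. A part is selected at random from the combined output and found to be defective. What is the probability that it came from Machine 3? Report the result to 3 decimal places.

P(defective|M1) = 0.147; P(defective|M2) = 0.047; P(defective|M3) = 0.132; P(defective|M4) = 0.059; P(defective|M5) = 0.316.
Prior × likelihood for each source: 0.36·0.147=0.05292, 0.21·0.047=0.009870, 0.14·0.132=0.01848, 0.07·0.059=0.004130, 0.22·0.316=0.06952. Summing gives P(defective) = 0.15492.
P(Machine 3 | defective) = 0.01848 / 0.15492 = 0.119.

Posterior probability ≈ 0.119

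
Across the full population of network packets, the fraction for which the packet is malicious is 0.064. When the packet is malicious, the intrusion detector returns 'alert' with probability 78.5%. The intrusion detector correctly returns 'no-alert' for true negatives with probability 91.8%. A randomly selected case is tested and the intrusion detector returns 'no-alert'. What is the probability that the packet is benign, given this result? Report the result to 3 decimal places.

P(¬H | E) ≈ 0.984

Write H for 'the packet is malicious'. Prior odds H:¬H = 0.064/0.936 = 0.068376. For the 'no-alert' outcome, the likelihood ratio is 0.215/0.918 = 0.23420.
Posterior odds = 0.068376 × 0.23420 = 0.016014, so P(H|E) = 0.016014/(1+0.016014) = 0.016. Then P(¬H|E) = 1 − 0.016 = 0.984.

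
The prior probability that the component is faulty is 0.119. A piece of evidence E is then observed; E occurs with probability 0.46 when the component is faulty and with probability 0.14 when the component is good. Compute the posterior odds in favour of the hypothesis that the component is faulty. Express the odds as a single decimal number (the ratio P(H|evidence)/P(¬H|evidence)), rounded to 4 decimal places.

Posterior odds ≈ 0.4438

Prior odds = 0.119/(1−0.119) = 0.13507. In log-odds, ln(0.13507) = -2.0019.
Add log likelihood ratio: ln(3.2857) = 1.1896.
Posterior log-odds = -0.81235, so posterior odds = exp(-0.81235) = 0.44381.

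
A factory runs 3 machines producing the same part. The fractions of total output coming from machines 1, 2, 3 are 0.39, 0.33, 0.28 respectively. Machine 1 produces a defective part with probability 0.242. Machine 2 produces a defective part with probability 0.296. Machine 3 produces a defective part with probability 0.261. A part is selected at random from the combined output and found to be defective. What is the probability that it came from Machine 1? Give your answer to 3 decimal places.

Posterior probability ≈ 0.356

P(defective|M1) = 0.242; P(defective|M2) = 0.296; P(defective|M3) = 0.261.
Prior × likelihood for each source: 0.39·0.242=0.09438, 0.33·0.296=0.09768, 0.28·0.261=0.07308. Summing gives P(defective) = 0.26514.
P(Machine 1 | defective) = 0.09438 / 0.26514 = 0.356.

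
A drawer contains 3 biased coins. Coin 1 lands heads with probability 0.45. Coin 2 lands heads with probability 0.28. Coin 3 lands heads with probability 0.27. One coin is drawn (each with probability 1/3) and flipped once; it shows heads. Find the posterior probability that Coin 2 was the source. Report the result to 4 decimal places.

P(heads|C1) = 0.45; P(heads|C2) = 0.28; P(heads|C3) = 0.27.
Prior × likelihood for each source: 0.333333·0.45=0.1500, 0.333333·0.28=0.09333, 0.333333·0.27=0.09000. Summing gives P(heads) = 0.33333.
P(Coin 2 | heads) = 0.09333 / 0.33333 = 0.2800.

Posterior probability ≈ 0.2800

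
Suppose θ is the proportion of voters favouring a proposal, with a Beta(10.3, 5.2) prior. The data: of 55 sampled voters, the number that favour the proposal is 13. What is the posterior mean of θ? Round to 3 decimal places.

Posterior mean ≈ 0.330

The binomial likelihood is conjugate to the Beta prior: with 13 successes and 42 failures, the posterior is Beta(10.3+13, 5.2+42) = Beta(23.3, 47.2).
E[θ | data] = 23.3/(23.3+47.2) = 0.330.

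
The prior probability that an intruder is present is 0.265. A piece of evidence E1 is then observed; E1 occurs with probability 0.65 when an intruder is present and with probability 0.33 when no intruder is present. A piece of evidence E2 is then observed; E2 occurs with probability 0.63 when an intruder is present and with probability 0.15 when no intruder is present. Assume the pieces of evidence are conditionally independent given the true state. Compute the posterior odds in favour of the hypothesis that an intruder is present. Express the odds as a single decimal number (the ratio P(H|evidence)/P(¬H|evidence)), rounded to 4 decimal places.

Posterior odds ≈ 2.9827

Prior odds = 0.265/(1−0.265) = 0.36054. In log-odds, ln(0.36054) = -1.0201.
Add log likelihood ratios: ln(1.9697) + ln(4.2000) = 2.1130.
Posterior log-odds = 1.0928, so posterior odds = exp(1.0928) = 2.9827.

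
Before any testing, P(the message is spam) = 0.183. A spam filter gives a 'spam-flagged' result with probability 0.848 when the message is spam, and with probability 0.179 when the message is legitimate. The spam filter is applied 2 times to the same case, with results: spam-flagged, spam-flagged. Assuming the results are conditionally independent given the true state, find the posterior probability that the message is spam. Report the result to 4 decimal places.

Let H be the event that the message is spam; start with P(H) = 0.183. P('spam-flagged'|H) = 0.848, P('spam-flagged'|¬H) = 0.179.
Update on result 1 ('spam-flagged'): P(H) ← 0.848·0.1830 / (0.848·0.1830 + 0.179·0.8170) = 0.15518/0.30143 = 0.5148.
Update on result 2 ('spam-flagged'): P(H) ← 0.848·0.5148 / (0.848·0.5148 + 0.179·0.4852) = 0.43658/0.52342 = 0.8341.

Posterior P(H) ≈ 0.8341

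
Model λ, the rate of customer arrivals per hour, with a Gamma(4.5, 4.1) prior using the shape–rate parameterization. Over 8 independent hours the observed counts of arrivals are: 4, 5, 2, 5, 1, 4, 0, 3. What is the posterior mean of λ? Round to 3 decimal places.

Total count ∑xᵢ = 24 over n = 8 hours.
Gamma is conjugate to the Poisson likelihood: posterior is Gamma(shape = 4.5+24 = 28.5, rate = 4.1+8 = 12.1).
Posterior mean = shape/rate = 28.5/12.1 = 2.355.

Posterior mean ≈ 2.355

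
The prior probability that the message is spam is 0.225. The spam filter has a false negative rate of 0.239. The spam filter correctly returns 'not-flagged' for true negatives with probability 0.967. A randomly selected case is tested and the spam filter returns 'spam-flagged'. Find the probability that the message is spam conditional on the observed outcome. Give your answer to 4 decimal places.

Let H be the event that the message is spam. P(H) = 0.225, so P(¬H) = 0.775. With E the 'spam-flagged' result, P(E|H) = 0.761 and P(E|¬H) = 0.033.
P(E) = 0.761·0.225 + 0.033·0.775 = 0.17123 + 0.025575 = 0.19680.
By Bayes' theorem, P(H|E) = 0.17123 / 0.19680 = 0.8700.

P(H | E) ≈ 0.8700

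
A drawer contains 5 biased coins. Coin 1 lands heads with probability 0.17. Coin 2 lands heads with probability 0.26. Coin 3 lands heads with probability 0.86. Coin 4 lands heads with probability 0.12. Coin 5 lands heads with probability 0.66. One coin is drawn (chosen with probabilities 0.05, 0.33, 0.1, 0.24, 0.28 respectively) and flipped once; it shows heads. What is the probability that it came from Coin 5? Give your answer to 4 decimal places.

Tabulate prior·likelihood by source: [1] prior 0.05, lik 0.17, product 0.008500; [2] prior 0.33, lik 0.26, product 0.08580; [3] prior 0.1, lik 0.86, product 0.08600; [4] prior 0.24, lik 0.12, product 0.02880; [5] prior 0.28, lik 0.66, product 0.1848.
Normalizing constant = 0.39390; the posterior for Coin 5 is its product over the sum, 0.1848/0.39390 = 0.4692.

Posterior probability ≈ 0.4692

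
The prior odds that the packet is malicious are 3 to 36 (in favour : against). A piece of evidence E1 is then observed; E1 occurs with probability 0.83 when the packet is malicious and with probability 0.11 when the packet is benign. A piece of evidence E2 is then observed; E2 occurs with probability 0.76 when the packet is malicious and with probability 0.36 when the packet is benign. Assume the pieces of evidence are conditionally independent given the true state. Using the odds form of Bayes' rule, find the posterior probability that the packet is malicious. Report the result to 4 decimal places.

Prior odds = 3/36 = 0.083333. In log-odds, ln(0.083333) = -2.4849.
Add log likelihood ratios: ln(7.5455) + ln(2.1111) = 2.7682.
Posterior log-odds = 0.28325, so posterior odds = exp(0.28325) = 1.3274. Converting, P(H|E) = 1.3274/2.3274 = 0.5703.

Posterior probability ≈ 0.5703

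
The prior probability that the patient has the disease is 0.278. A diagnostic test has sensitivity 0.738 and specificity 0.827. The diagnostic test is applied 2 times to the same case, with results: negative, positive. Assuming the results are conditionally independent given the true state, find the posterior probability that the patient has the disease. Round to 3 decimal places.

Posterior P(H) ≈ 0.342

With H the event that the patient has the disease, the joint likelihood of the observed sequence is P(data|H) = 0.262·0.738 = 0.19336 and P(data|¬H) = 0.827·0.173 = 0.14307.
Bayes: P(H|data) = 0.278·0.19336 / (0.278·0.19336 + 0.722·0.14307) = 0.053753/0.15705 = 0.3423.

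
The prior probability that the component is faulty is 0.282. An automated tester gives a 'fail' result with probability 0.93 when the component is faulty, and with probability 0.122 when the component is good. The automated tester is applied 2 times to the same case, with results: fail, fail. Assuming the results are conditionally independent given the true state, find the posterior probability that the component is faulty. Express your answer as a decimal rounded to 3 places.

Let H be the event that the component is faulty; start with P(H) = 0.282. P('fail'|H) = 0.93, P('fail'|¬H) = 0.122.
Update on result 1 ('fail'): P(H) ← 0.93·0.2820 / (0.93·0.2820 + 0.122·0.7180) = 0.26226/0.34986 = 0.7496.
Update on result 2 ('fail'): P(H) ← 0.93·0.7496 / (0.93·0.7496 + 0.122·0.2504) = 0.69715/0.72770 = 0.9580.

Posterior P(H) ≈ 0.958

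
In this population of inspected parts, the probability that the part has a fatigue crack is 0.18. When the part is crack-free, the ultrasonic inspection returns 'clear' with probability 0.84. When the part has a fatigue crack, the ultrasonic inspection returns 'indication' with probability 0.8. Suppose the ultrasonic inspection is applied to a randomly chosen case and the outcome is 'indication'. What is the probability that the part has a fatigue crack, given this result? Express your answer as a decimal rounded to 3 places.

Write H for 'the part has a fatigue crack'. Prior odds H:¬H = 0.18/0.82 = 0.21951. For the 'indication' outcome, the likelihood ratio is 0.8/0.16 = 5.0000.
Posterior odds = 0.21951 × 5.0000 = 1.0976, so P(H|E) = 1.0976/(1+1.0976) = 0.523.

P(H | E) ≈ 0.523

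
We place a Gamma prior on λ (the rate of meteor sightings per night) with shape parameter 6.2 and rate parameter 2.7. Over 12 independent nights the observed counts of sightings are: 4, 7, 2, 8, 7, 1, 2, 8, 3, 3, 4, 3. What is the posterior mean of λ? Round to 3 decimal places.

The Poisson likelihood adds the total count to the shape and the number of exposure periods to the rate. Here ∑xᵢ = 52 and n = 12, so shape 6.2→58.2 and rate 2.7→14.7.
E[λ | data] = 58.2/14.7 = 3.959.

Posterior mean ≈ 3.959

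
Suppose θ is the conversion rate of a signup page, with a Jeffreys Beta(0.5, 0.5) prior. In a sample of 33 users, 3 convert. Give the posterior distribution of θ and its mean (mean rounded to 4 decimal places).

Observing 3 successes and 30 failures updates Beta(0.5, 0.5) by adding the success and failure counts to the two shape parameters: α = 0.5+3 = 3.5, β = 0.5+30 = 30.5.
Posterior mean = α/(α+β) = 3.5/34 = 0.1029.

Posterior: Beta(3.5, 30.5); mean ≈ 0.1029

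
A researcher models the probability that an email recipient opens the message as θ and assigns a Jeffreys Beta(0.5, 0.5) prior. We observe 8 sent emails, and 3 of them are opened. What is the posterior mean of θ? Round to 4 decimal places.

Observing 3 successes and 5 failures updates Beta(0.5, 0.5) by adding the success and failure counts to the two shape parameters: α = 0.5+3 = 3.5, β = 0.5+5 = 5.5.
E[θ | data] = 3.5/(3.5+5.5) = 0.3889.

Posterior mean ≈ 0.3889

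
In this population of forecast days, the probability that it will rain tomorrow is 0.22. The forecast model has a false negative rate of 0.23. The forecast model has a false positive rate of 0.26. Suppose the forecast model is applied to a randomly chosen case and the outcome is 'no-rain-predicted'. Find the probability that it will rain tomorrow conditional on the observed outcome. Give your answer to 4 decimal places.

Let H be the event that it will rain tomorrow. P(H) = 0.22, so P(¬H) = 0.78. With E the 'no-rain-predicted' result, P(E|H) = 0.23 and P(E|¬H) = 0.74.
P(E) = 0.23·0.22 + 0.74·0.78 = 0.050600 + 0.57720 = 0.62780.
By Bayes' theorem, P(H|E) = 0.050600 / 0.62780 = 0.0806.

P(H | E) ≈ 0.0806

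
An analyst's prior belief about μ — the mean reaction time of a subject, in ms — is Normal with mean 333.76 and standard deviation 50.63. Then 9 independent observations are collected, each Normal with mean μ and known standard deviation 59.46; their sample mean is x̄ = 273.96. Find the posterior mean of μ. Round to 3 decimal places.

With known σ, the Normal prior is conjugate. Weight on the data is w = (n/σ²)/(n/σ² + 1/τ₀²) = 0.00254561/(0.00254561+0.00039011) = 0.86712.
Posterior mean = w·x̄ + (1−w)·μ₀ = 0.86712·273.96 + 0.13288·333.76 = 281.906.

Posterior mean ≈ 281.906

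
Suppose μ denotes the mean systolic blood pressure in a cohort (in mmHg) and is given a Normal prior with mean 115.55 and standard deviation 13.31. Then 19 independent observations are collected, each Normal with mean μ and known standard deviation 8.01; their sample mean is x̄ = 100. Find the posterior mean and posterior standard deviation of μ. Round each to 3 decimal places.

Posterior mean ≈ 100.291; posterior SD ≈ 1.820

Prior precision 1/τ₀² = 1/13.31² = 0.00564474; data precision n/σ² = 19/8.01² = 0.296134.
Posterior precision = 0.00564474 + 0.296134 = 0.301779, giving posterior SD = 1/√0.301779 = 1.820.
Posterior mean = (0.00564474·115.55 + 0.296134·100) / 0.301779 = 100.291.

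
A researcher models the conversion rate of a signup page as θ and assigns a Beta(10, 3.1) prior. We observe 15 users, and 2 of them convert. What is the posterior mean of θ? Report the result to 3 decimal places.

Posterior mean ≈ 0.427

Observing 2 successes and 13 failures updates Beta(10, 3.1) by adding the success and failure counts to the two shape parameters: α = 10+2 = 12, β = 3.1+13 = 16.1.
E[θ | data] = 12/(12+16.1) = 0.427.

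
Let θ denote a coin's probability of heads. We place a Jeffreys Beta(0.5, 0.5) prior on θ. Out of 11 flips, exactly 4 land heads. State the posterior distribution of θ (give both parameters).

Observing 4 successes and 7 failures updates Beta(0.5, 0.5) by adding the success and failure counts to the two shape parameters: α = 0.5+4 = 4.5, β = 0.5+7 = 7.5.

Posterior: Beta(4.5, 7.5)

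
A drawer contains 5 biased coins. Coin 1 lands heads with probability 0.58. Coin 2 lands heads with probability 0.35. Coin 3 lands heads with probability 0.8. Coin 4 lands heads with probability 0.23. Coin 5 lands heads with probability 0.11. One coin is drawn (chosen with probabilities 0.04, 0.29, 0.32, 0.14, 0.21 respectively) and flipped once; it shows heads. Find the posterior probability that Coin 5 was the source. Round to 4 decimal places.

Posterior probability ≈ 0.0530

P(heads|C1) = 0.58; P(heads|C2) = 0.35; P(heads|C3) = 0.8; P(heads|C4) = 0.23; P(heads|C5) = 0.11.
Prior × likelihood for each source: 0.04·0.58=0.02320, 0.29·0.35=0.1015, 0.32·0.8=0.2560, 0.14·0.23=0.03220, 0.21·0.11=0.02310. Summing gives P(heads) = 0.43600.
P(Coin 5 | heads) = 0.02310 / 0.43600 = 0.0530.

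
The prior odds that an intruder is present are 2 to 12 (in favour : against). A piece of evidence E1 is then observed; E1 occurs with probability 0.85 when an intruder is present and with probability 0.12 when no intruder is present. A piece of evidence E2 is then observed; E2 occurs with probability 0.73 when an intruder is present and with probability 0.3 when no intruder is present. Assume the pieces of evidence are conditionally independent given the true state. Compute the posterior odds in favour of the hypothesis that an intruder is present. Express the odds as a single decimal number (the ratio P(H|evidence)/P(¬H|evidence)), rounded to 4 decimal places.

Prior odds = 2/12 = 0.16667.
Likelihood ratio for E1 = 0.85/0.12 = 7.0833.
Likelihood ratio for E2 = 0.73/0.3 = 2.4333.
Posterior odds = prior odds × LR₁ × LR₂ = 2.8727.

Posterior odds ≈ 2.8727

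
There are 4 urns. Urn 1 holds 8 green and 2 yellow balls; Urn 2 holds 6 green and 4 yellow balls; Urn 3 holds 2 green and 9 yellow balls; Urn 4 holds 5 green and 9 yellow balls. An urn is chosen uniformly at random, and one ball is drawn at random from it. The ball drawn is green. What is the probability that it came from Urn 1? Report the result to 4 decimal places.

Tabulate prior·likelihood by source: [1] prior 0.25, lik 0.8, product 0.2000; [2] prior 0.25, lik 0.6, product 0.1500; [3] prior 0.25, lik 0.1818, product 0.04545; [4] prior 0.25, lik 0.3571, product 0.08929.
Normalizing constant = 0.48474; the posterior for Urn 1 is its product over the sum, 0.2000/0.48474 = 0.4126.

Posterior probability ≈ 0.4126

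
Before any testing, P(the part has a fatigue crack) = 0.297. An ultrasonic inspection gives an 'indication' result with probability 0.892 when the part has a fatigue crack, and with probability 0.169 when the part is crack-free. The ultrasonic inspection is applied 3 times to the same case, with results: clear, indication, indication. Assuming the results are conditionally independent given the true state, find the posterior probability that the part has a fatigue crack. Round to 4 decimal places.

Posterior P(H) ≈ 0.6047

With H the event that the part has a fatigue crack, the joint likelihood of the observed sequence is P(data|H) = 0.108·0.892·0.892 = 0.085932 and P(data|¬H) = 0.831·0.169·0.169 = 0.023734.
Bayes: P(H|data) = 0.297·0.085932 / (0.297·0.085932 + 0.703·0.023734) = 0.025522/0.042207 = 0.6047.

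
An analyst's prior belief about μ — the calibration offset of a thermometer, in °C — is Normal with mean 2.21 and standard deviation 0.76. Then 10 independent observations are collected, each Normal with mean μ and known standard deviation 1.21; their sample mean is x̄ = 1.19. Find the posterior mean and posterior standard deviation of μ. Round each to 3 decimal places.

With known σ, the Normal prior is conjugate. Weight on the data is w = (n/σ²)/(n/σ² + 1/τ₀²) = 6.83013/(6.83013+1.73130) = 0.79778.
Posterior mean = w·x̄ + (1−w)·μ₀ = 0.79778·1.19 + 0.20222·2.21 = 1.396. Posterior variance = 1/(6.83013+1.73130) = 0.116803, so SD = 0.342.

Posterior mean ≈ 1.396; posterior SD ≈ 0.342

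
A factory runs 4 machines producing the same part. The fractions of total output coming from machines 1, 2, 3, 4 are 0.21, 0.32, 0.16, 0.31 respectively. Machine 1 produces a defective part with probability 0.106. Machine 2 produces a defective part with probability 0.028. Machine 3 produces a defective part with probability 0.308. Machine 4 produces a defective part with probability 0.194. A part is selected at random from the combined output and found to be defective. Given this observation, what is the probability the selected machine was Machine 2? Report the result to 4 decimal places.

Posterior probability ≈ 0.0637

P(defective|M1) = 0.106; P(defective|M2) = 0.028; P(defective|M3) = 0.308; P(defective|M4) = 0.194.
Prior × likelihood for each source: 0.21·0.106=0.02226, 0.32·0.028=0.008960, 0.16·0.308=0.04928, 0.31·0.194=0.06014. Summing gives P(defective) = 0.14064.
P(Machine 2 | defective) = 0.008960 / 0.14064 = 0.0637.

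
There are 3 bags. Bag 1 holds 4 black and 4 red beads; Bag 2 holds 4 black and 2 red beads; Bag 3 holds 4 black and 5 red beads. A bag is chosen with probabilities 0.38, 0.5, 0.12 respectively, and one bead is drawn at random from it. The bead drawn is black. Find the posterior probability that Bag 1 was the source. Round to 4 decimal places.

P(black|Bag 1) = 0.5; P(black|Bag 2) = 0.6667; P(black|Bag 3) = 0.4444.
Prior × likelihood for each source: 0.38·0.5=0.1900, 0.5·0.6667=0.3333, 0.12·0.4444=0.05333. Summing gives P(black) = 0.57667.
P(Bag 1 | black) = 0.1900 / 0.57667 = 0.3295.

Posterior probability ≈ 0.3295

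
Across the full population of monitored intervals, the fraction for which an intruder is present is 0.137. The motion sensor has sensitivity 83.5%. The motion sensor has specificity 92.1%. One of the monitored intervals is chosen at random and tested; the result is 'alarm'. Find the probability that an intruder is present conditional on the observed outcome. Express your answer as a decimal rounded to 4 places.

Write H for 'an intruder is present'. Prior odds H:¬H = 0.137/0.863 = 0.15875. For the 'alarm' outcome, the likelihood ratio is 0.835/0.079 = 10.570.
Posterior odds = 0.15875 × 10.570 = 1.6779, so P(H|E) = 1.6779/(1+1.6779) = 0.6266.

P(H | E) ≈ 0.6266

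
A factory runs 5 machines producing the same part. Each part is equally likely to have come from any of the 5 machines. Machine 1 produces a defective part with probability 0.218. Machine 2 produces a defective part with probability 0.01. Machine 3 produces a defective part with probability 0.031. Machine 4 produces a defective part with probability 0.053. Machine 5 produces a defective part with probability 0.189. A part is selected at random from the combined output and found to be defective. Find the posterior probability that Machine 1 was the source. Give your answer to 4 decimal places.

Tabulate prior·likelihood by source: [1] prior 0.2, lik 0.218, product 0.04360; [2] prior 0.2, lik 0.01, product 0.002000; [3] prior 0.2, lik 0.031, product 0.006200; [4] prior 0.2, lik 0.053, product 0.01060; [5] prior 0.2, lik 0.189, product 0.03780.
Normalizing constant = 0.10020; the posterior for Machine 1 is its product over the sum, 0.04360/0.10020 = 0.4351.

Posterior probability ≈ 0.4351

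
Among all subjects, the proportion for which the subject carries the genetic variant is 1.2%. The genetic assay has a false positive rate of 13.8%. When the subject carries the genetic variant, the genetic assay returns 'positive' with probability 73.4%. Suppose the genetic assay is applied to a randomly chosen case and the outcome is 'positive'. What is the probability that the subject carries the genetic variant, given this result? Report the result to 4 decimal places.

Let H be the event that the subject carries the genetic variant. P(H) = 0.012, so P(¬H) = 0.988. With E the 'positive' result, P(E|H) = 0.734 and P(E|¬H) = 0.138.
P(E) = 0.734·0.012 + 0.138·0.988 = 0.0088080 + 0.13634 = 0.14515.
By Bayes' theorem, P(H|E) = 0.0088080 / 0.14515 = 0.0607.

P(H | E) ≈ 0.0607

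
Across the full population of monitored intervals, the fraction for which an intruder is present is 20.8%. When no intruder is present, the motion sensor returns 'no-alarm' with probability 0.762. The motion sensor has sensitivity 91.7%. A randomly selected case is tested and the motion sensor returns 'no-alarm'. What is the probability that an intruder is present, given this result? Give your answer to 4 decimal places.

P(H | E) ≈ 0.0278

Let H be the event that an intruder is present. P(H) = 0.208, so P(¬H) = 0.792. With E the 'no-alarm' result, P(E|H) = 0.083 and P(E|¬H) = 0.762.
P(E) = 0.083·0.208 + 0.762·0.792 = 0.017264 + 0.60350 = 0.62077.
By Bayes' theorem, P(H|E) = 0.017264 / 0.62077 = 0.0278.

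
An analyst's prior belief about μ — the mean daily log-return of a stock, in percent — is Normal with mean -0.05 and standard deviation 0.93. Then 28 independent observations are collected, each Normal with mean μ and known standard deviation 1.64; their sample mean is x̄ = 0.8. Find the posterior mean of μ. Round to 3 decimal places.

Posterior mean ≈ 0.715

Prior precision 1/τ₀² = 1/0.93² = 1.15620; data precision n/σ² = 28/1.64² = 10.4105.
Posterior precision = 1.15620 + 10.4105 = 11.5667.
Posterior mean = (1.15620·-0.05 + 10.4105·0.8) / 11.5667 = 0.715.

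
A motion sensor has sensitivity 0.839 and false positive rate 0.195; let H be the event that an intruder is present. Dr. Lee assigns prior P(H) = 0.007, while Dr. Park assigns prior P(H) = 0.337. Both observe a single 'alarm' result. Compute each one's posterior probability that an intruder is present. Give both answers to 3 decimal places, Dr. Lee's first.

Dr. Lee: 0.029; Dr. Park: 0.686

P('+'|H) = 0.839, P('+'|¬H) = 0.195.
Dr. Lee: numerator 0.839·0.007 = 0.0058730; evidence = 0.0058730+0.195·0.993 = 0.19951; posterior = 0.029.
Dr. Park: numerator 0.839·0.337 = 0.28274; evidence = 0.28274+0.195·0.663 = 0.41203; posterior = 0.686.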